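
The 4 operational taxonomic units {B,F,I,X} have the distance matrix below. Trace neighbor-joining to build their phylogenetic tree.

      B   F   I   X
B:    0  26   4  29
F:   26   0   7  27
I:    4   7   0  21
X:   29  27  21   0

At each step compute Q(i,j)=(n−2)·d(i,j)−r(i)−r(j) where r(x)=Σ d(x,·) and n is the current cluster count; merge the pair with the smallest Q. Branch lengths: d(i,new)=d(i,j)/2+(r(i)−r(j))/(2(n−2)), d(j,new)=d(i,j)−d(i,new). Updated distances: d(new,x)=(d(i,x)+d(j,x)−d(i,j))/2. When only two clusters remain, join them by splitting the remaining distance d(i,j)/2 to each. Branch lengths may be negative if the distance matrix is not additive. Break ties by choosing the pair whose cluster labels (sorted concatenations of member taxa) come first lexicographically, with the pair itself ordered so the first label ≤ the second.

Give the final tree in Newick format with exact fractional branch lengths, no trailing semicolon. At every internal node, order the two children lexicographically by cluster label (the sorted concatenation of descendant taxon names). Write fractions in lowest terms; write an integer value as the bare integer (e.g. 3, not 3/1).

iteration 1: select B,I (d=4, Q=-83); attach at lengths (35/4, -19/4); label the merged cluster BI
  updated: d(BI,F)=29/2, d(BI,X)=23
iteration 2: select BI,F (d=29/2, Q=-129/2); attach at lengths (21/4, 37/4); label the merged cluster BFI
  updated: d(BFI,X)=71/4
iteration 3: select BFI,X (d=71/4); attach at lengths (71/8, 71/8); label the merged cluster BFIX
final tree: (((B:35/4,I:-19/4):21/4,F:37/4):71/8,X:71/8)
total length: 145/4

(((B:35/4,I:-19/4):21/4,F:37/4):71/8,X:71/8)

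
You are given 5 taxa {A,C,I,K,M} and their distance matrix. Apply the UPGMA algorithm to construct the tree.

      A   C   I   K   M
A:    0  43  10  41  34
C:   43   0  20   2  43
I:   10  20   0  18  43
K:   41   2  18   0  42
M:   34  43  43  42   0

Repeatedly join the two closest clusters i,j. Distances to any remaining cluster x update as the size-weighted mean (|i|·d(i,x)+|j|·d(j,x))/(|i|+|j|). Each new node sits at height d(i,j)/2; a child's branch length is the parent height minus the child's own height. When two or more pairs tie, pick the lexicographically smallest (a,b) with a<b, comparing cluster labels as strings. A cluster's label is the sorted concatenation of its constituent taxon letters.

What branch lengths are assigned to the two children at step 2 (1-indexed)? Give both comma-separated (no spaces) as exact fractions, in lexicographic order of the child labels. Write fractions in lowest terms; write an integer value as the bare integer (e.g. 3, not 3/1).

5,5

iteration 1: select C,K (d=2); attach at lengths (1, 1); label the merged cluster CK
  updated: d(A,CK)=42, d(CK,I)=19, d(CK,M)=85/2
iteration 2: select A,I (d=10); attach at lengths (5, 5); label the merged cluster AI
  updated: d(AI,CK)=61/2, d(AI,M)=77/2
iteration 3: select AI,CK (d=61/2); attach at lengths (41/4, 57/4); label the merged cluster ACIK
  updated: d(ACIK,M)=81/2
iteration 4: select ACIK,M (d=81/2); attach at lengths (5, 81/4); label the merged cluster ACIKM
final tree: (((A:5,I:5):41/4,(C:1,K:1):57/4):5,M:81/4)
total length: 247/4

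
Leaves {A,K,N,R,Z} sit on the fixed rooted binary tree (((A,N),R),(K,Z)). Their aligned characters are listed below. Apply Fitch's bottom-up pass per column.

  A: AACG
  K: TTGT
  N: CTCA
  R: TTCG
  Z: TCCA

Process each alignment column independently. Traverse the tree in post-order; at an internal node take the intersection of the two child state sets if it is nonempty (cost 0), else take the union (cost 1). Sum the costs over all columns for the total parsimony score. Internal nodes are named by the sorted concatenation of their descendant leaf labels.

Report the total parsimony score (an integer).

AN@0: {A} ∪ {C} = {A,C} (union, +1)
ANR@0: {A,C} ∪ {T} = {A,C,T} (union, +1)
KZ@0: {T} ∩ {T} = {T} (intersection, +0)
AKNRZ@0: {A,C,T} ∩ {T} = {T} (intersection, +0)
AN@1: {A} ∪ {T} = {A,T} (union, +1)
ANR@1: {A,T} ∩ {T} = {T} (intersection, +0)
KZ@1: {T} ∪ {C} = {C,T} (union, +1)
AKNRZ@1: {T} ∩ {C,T} = {T} (intersection, +0)
AN@2: {C} ∩ {C} = {C} (intersection, +0)
ANR@2: {C} ∩ {C} = {C} (intersection, +0)
KZ@2: {G} ∪ {C} = {C,G} (union, +1)
AKNRZ@2: {C} ∩ {C,G} = {C} (intersection, +0)
AN@3: {G} ∪ {A} = {A,G} (union, +1)
ANR@3: {A,G} ∩ {G} = {G} (intersection, +0)
KZ@3: {T} ∪ {A} = {A,T} (union, +1)
AKNRZ@3: {G} ∪ {A,T} = {A,G,T} (union, +1)
per-site changes: [2, 2, 1, 3]; total = 8

8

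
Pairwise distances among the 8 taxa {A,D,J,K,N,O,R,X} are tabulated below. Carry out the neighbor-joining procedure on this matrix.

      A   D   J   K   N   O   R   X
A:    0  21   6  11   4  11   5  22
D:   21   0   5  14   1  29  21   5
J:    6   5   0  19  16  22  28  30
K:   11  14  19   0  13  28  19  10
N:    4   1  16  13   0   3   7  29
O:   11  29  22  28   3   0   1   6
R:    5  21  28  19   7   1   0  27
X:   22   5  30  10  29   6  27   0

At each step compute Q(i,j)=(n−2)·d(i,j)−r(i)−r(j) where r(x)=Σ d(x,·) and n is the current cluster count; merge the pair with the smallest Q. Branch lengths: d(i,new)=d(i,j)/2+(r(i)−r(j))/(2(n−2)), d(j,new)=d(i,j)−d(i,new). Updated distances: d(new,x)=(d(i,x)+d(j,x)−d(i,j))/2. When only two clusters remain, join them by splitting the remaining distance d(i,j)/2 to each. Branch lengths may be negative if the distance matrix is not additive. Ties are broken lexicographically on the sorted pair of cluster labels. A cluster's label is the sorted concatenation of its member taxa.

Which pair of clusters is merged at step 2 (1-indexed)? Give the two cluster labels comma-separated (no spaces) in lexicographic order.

step 1: merge (O,R) at d=1, Q=-202; branch lengths O→-1/6, R→7/6; new cluster OR
  updated: d(A,OR)=15/2, d(D,OR)=49/2, d(J,OR)=49/2, d(K,OR)=23, d(N,OR)=9/2, d(OR,X)=16
step 2: merge (D,X) at d=5, Q=-315/2; branch lengths D→-33/20, X→133/20; new cluster DX
  updated: d(A,DX)=19, d(DX,J)=15, d(DX,K)=19/2, d(DX,N)=25/2, d(DX,OR)=71/4
step 3: merge (DX,K) at d=19/2, Q=-445/4; branch lengths DX→145/32, K→159/32; new cluster DKX
  updated: d(A,DKX)=41/4, d(DKX,J)=49/4, d(DKX,N)=8, d(DKX,OR)=125/8
step 4: merge (N,OR) at d=9/2, Q=-569/8; branch lengths N→-49/48, OR→265/48; new cluster NOR
  updated: d(A,NOR)=7/2, d(DKX,NOR)=153/16, d(J,NOR)=18
step 5: merge (A,J) at d=6, Q=-44; branch lengths A→-9/8, J→57/8; new cluster AJ
  updated: d(AJ,DKX)=33/4, d(AJ,NOR)=31/4
step 6: merge (AJ,DKX) at d=33/4, Q=-409/16; branch lengths AJ→103/32, DKX→161/32; new cluster ADJKX
  updated: d(ADJKX,NOR)=145/32
step 7: merge (ADJKX,NOR) at d=145/32; branch lengths ADJKX→145/64, NOR→145/64; new cluster ADJKNORX
final tree: (((A:-9/8,J:57/8):103/32,((D:-33/20,X:133/20):145/32,K:159/32):161/32):145/64,(N:-49/48,(O:-1/6,R:7/6):265/48):145/64)
total length: 1241/32

D,X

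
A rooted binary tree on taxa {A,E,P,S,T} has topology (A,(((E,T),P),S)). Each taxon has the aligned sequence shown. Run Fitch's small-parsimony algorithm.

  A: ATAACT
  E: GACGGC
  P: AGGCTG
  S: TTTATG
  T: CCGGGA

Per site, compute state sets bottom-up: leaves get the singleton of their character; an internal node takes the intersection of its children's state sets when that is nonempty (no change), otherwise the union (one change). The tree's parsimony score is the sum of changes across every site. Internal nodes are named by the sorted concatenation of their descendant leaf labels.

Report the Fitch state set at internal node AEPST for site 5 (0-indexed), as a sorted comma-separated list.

G,T

[col 0] ET: children E:{G}, T:{C} ∪→ {C,G}; cost 1
[col 0] EPT: children ET:{C,G}, P:{A} ∪→ {A,C,G}; cost 1
[col 0] EPST: children EPT:{A,C,G}, S:{T} ∪→ {A,C,G,T}; cost 1
[col 0] AEPST: children A:{A}, EPST:{A,C,G,T} ∩→ {A}; cost 0
[col 1] ET: children E:{A}, T:{C} ∪→ {A,C}; cost 1
[col 1] EPT: children ET:{A,C}, P:{G} ∪→ {A,C,G}; cost 1
[col 1] EPST: children EPT:{A,C,G}, S:{T} ∪→ {A,C,G,T}; cost 1
[col 1] AEPST: children A:{T}, EPST:{A,C,G,T} ∩→ {T}; cost 0
[col 2] ET: children E:{C}, T:{G} ∪→ {C,G}; cost 1
[col 2] EPT: children ET:{C,G}, P:{G} ∩→ {G}; cost 0
[col 2] EPST: children EPT:{G}, S:{T} ∪→ {G,T}; cost 1
[col 2] AEPST: children A:{A}, EPST:{G,T} ∪→ {A,G,T}; cost 1
[col 3] ET: children E:{G}, T:{G} ∩→ {G}; cost 0
[col 3] EPT: children ET:{G}, P:{C} ∪→ {C,G}; cost 1
[col 3] EPST: children EPT:{C,G}, S:{A} ∪→ {A,C,G}; cost 1
[col 3] AEPST: children A:{A}, EPST:{A,C,G} ∩→ {A}; cost 0
[col 4] ET: children E:{G}, T:{G} ∩→ {G}; cost 0
[col 4] EPT: children ET:{G}, P:{T} ∪→ {G,T}; cost 1
[col 4] EPST: children EPT:{G,T}, S:{T} ∩→ {T}; cost 0
[col 4] AEPST: children A:{C}, EPST:{T} ∪→ {C,T}; cost 1
[col 5] ET: children E:{C}, T:{A} ∪→ {A,C}; cost 1
[col 5] EPT: children ET:{A,C}, P:{G} ∪→ {A,C,G}; cost 1
[col 5] EPST: children EPT:{A,C,G}, S:{G} ∩→ {G}; cost 0
[col 5] AEPST: children A:{T}, EPST:{G} ∪→ {G,T}; cost 1
per-site changes: [3, 3, 3, 2, 2, 3]; total = 16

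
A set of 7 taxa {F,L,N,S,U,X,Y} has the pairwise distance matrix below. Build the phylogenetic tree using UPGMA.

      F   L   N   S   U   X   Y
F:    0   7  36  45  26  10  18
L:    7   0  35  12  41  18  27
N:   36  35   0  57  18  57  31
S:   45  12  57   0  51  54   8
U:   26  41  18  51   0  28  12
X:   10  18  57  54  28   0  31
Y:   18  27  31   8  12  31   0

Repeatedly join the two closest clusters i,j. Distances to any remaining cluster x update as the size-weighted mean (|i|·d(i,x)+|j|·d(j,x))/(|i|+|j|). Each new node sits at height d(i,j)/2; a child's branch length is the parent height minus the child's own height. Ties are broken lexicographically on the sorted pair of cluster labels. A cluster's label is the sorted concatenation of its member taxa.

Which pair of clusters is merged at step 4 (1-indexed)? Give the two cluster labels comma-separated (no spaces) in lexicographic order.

1. join F+L (d=7) ⇒ FL; edges |F|=7/2, |L|=7/2
  updated: d(FL,N)=71/2, d(FL,S)=57/2, d(FL,U)=67/2, d(FL,X)=14, d(FL,Y)=45/2
2. join S+Y (d=8) ⇒ SY; edges |S|=4, |Y|=4
  updated: d(FL,SY)=51/2, d(N,SY)=44, d(SY,U)=63/2, d(SY,X)=85/2
3. join FL+X (d=14) ⇒ FLX; edges |FL|=7/2, |X|=7
  updated: d(FLX,N)=128/3, d(FLX,SY)=187/6, d(FLX,U)=95/3
4. join N+U (d=18) ⇒ NU; edges |N|=9, |U|=9
  updated: d(FLX,NU)=223/6, d(NU,SY)=151/4
5. join FLX+SY (d=187/6) ⇒ FLSXY; edges |FLX|=103/12, |SY|=139/12
  updated: d(FLSXY,NU)=187/5
6. join FLSXY+NU (d=187/5) ⇒ FLNSUXY; edges |FLSXY|=187/60, |NU|=97/10
final tree: ((((F:7/2,L:7/2):7/2,X:7):103/12,(S:4,Y:4):139/12):187/60,(N:9,U:9):97/10)
total length: 4589/60

N,U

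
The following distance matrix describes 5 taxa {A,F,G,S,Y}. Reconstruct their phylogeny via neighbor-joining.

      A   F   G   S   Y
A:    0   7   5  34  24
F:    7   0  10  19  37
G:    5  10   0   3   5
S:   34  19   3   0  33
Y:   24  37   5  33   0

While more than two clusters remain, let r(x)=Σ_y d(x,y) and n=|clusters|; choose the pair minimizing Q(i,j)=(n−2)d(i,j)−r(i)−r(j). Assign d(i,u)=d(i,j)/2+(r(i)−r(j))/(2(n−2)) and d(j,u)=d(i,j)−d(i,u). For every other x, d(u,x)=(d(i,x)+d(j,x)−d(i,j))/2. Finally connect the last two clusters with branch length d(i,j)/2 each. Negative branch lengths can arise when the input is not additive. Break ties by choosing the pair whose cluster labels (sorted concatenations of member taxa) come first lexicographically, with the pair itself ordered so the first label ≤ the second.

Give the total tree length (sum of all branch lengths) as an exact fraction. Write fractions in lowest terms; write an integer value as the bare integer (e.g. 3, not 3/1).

151/4

iteration 1: select A,F (d=7, Q=-122); attach at lengths (3, 4); label the merged cluster AF
  updated: d(AF,G)=4, d(AF,S)=23, d(AF,Y)=27
iteration 2: select AF,S (d=23, Q=-67); attach at lengths (41/4, 51/4); label the merged cluster AFS
  updated: d(AFS,G)=-8, d(AFS,Y)=37/2
iteration 3: select AFS,G (d=-8, Q=-31/2); attach at lengths (11/4, -43/4); label the merged cluster AFGS
  updated: d(AFGS,Y)=63/4
iteration 4: select AFGS,Y (d=63/4); attach at lengths (63/8, 63/8); label the merged cluster AFGSY
final tree: ((((A:3,F:4):41/4,S:51/4):11/4,G:-43/4):63/8,Y:63/8)
total length: 151/4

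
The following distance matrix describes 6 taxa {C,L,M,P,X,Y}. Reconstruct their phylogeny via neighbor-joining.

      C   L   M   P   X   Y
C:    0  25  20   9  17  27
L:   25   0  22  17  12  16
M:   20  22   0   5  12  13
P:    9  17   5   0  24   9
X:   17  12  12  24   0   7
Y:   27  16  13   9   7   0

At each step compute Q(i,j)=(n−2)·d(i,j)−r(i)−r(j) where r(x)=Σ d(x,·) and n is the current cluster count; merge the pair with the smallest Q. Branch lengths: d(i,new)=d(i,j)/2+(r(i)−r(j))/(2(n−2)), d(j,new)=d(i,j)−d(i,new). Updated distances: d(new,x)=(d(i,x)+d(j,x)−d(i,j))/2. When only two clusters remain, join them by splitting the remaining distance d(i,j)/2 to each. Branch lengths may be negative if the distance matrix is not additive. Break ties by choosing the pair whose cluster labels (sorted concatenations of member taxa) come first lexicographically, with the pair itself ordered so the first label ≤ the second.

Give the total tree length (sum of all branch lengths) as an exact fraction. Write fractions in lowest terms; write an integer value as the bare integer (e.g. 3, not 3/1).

635/16

1. join C+P (d=9, Q=-126) ⇒ CP; edges |C|=35/4, |P|=1/4
  updated: d(CP,L)=33/2, d(CP,M)=8, d(CP,X)=16, d(CP,Y)=27/2
2. join CP+M (d=8, Q=-85) ⇒ CMP; edges |CP|=23/6, |M|=25/6
  updated: d(CMP,L)=61/4, d(CMP,X)=10, d(CMP,Y)=37/4
3. join CMP+Y (d=37/4, Q=-193/4) ⇒ CMPY; edges |CMP|=83/16, |Y|=65/16
  updated: d(CMPY,L)=11, d(CMPY,X)=31/8
4. join CMPY+L (d=11, Q=-215/8) ⇒ CLMPY; edges |CMPY|=23/16, |L|=153/16
  updated: d(CLMPY,X)=39/16
5. join CLMPY+X (d=39/16) ⇒ CLMPXY; edges |CLMPY|=39/32, |X|=39/32
final tree: (((((C:35/4,P:1/4):23/6,M:25/6):83/16,Y:65/16):23/16,L:153/16):39/32,X:39/32)
total length: 635/16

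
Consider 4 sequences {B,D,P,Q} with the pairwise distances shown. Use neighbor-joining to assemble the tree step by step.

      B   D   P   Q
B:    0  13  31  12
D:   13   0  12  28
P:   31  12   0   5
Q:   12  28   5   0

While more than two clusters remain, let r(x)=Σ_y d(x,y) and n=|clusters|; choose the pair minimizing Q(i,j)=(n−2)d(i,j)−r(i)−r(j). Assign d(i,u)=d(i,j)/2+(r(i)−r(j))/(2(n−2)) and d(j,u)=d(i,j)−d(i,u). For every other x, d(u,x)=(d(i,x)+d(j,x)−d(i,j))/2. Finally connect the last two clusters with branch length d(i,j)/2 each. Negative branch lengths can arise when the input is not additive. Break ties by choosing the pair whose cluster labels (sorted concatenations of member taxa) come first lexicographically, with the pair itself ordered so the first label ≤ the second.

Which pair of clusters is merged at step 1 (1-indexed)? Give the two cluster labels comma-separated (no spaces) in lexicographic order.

step 1: merge (B,D) at d=13, Q=-83; branch lengths B→29/4, D→23/4; new cluster BD
  updated: d(BD,P)=15, d(BD,Q)=27/2
step 2: merge (BD,P) at d=15, Q=-67/2; branch lengths BD→47/4, P→13/4; new cluster BDP
  updated: d(BDP,Q)=7/4
step 3: merge (BDP,Q) at d=7/4; branch lengths BDP→7/8, Q→7/8; new cluster BDPQ
final tree: (((B:29/4,D:23/4):47/4,P:13/4):7/8,Q:7/8)
total length: 119/4

B,D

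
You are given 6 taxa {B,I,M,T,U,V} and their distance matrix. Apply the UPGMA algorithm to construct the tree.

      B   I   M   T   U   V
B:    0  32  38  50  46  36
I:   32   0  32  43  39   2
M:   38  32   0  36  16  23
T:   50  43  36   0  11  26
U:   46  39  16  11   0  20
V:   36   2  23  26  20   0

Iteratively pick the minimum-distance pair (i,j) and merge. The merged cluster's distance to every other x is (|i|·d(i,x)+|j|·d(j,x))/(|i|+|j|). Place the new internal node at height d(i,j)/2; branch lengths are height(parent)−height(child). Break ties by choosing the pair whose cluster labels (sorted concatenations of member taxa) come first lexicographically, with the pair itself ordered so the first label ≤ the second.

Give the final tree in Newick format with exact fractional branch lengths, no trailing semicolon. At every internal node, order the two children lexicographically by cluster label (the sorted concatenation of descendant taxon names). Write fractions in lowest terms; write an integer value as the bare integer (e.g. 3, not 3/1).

iteration 1: select I,V (d=2); attach at lengths (1, 1); label the merged cluster IV
  updated: d(B,IV)=34, d(IV,M)=55/2, d(IV,T)=69/2, d(IV,U)=59/2
iteration 2: select T,U (d=11); attach at lengths (11/2, 11/2); label the merged cluster TU
  updated: d(B,TU)=48, d(IV,TU)=32, d(M,TU)=26
iteration 3: select M,TU (d=26); attach at lengths (13, 15/2); label the merged cluster MTU
  updated: d(B,MTU)=134/3, d(IV,MTU)=61/2
iteration 4: select IV,MTU (d=61/2); attach at lengths (57/4, 9/4); label the merged cluster IMTUV
  updated: d(B,IMTUV)=202/5
iteration 5: select B,IMTUV (d=202/5); attach at lengths (101/5, 99/20); label the merged cluster BIMTUV
final tree: (B:101/5,((I:1,V:1):57/4,(M:13,(T:11/2,U:11/2):15/2):9/4):99/20)
total length: 1503/20

(B:101/5,((I:1,V:1):57/4,(M:13,(T:11/2,U:11/2):15/2):9/4):99/20)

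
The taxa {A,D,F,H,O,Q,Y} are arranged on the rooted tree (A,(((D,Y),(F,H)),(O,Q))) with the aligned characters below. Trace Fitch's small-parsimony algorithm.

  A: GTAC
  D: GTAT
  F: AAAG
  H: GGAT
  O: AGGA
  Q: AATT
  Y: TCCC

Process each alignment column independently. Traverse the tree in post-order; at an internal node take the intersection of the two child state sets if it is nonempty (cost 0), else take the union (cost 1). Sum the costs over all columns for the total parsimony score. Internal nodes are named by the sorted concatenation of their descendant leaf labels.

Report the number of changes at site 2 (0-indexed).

[col 0] DY: children D:{G}, Y:{T} ∪→ {G,T}; cost 1
[col 0] FH: children F:{A}, H:{G} ∪→ {A,G}; cost 1
[col 0] DFHY: children DY:{G,T}, FH:{A,G} ∩→ {G}; cost 0
[col 0] OQ: children O:{A}, Q:{A} ∩→ {A}; cost 0
[col 0] DFHOQY: children DFHY:{G}, OQ:{A} ∪→ {A,G}; cost 1
[col 0] ADFHOQY: children A:{G}, DFHOQY:{A,G} ∩→ {G}; cost 0
[col 1] DY: children D:{T}, Y:{C} ∪→ {C,T}; cost 1
[col 1] FH: children F:{A}, H:{G} ∪→ {A,G}; cost 1
[col 1] DFHY: children DY:{C,T}, FH:{A,G} ∪→ {A,C,G,T}; cost 1
[col 1] OQ: children O:{G}, Q:{A} ∪→ {A,G}; cost 1
[col 1] DFHOQY: children DFHY:{A,C,G,T}, OQ:{A,G} ∩→ {A,G}; cost 0
[col 1] ADFHOQY: children A:{T}, DFHOQY:{A,G} ∪→ {A,G,T}; cost 1
[col 2] DY: children D:{A}, Y:{C} ∪→ {A,C}; cost 1
[col 2] FH: children F:{A}, H:{A} ∩→ {A}; cost 0
[col 2] DFHY: children DY:{A,C}, FH:{A} ∩→ {A}; cost 0
[col 2] OQ: children O:{G}, Q:{T} ∪→ {G,T}; cost 1
[col 2] DFHOQY: children DFHY:{A}, OQ:{G,T} ∪→ {A,G,T}; cost 1
[col 2] ADFHOQY: children A:{A}, DFHOQY:{A,G,T} ∩→ {A}; cost 0
[col 3] DY: children D:{T}, Y:{C} ∪→ {C,T}; cost 1
[col 3] FH: children F:{G}, H:{T} ∪→ {G,T}; cost 1
[col 3] DFHY: children DY:{C,T}, FH:{G,T} ∩→ {T}; cost 0
[col 3] OQ: children O:{A}, Q:{T} ∪→ {A,T}; cost 1
[col 3] DFHOQY: children DFHY:{T}, OQ:{A,T} ∩→ {T}; cost 0
[col 3] ADFHOQY: children A:{C}, DFHOQY:{T} ∪→ {C,T}; cost 1
per-site changes: [3, 5, 3, 4]; total = 15

3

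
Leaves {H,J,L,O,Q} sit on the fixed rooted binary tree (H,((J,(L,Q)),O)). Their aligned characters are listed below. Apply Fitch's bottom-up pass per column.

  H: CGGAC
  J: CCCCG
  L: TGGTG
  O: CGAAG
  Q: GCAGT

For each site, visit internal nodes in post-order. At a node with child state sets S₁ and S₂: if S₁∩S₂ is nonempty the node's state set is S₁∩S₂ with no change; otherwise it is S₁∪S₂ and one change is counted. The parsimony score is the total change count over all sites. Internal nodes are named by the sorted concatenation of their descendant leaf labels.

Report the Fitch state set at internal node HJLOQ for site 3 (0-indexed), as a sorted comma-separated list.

site 0, node LQ: L={T} ∪ Q={G} → {G,T} (+1)
site 0, node JLQ: J={C} ∪ LQ={G,T} → {C,G,T} (+1)
site 0, node JLOQ: JLQ={C,G,T} ∩ O={C} → {C} (+0)
site 0, node HJLOQ: H={C} ∩ JLOQ={C} → {C} (+0)
site 1, node LQ: L={G} ∪ Q={C} → {C,G} (+1)
site 1, node JLQ: J={C} ∩ LQ={C,G} → {C} (+0)
site 1, node JLOQ: JLQ={C} ∪ O={G} → {C,G} (+1)
site 1, node HJLOQ: H={G} ∩ JLOQ={C,G} → {G} (+0)
site 2, node LQ: L={G} ∪ Q={A} → {A,G} (+1)
site 2, node JLQ: J={C} ∪ LQ={A,G} → {A,C,G} (+1)
site 2, node JLOQ: JLQ={A,C,G} ∩ O={A} → {A} (+0)
site 2, node HJLOQ: H={G} ∪ JLOQ={A} → {A,G} (+1)
site 3, node LQ: L={T} ∪ Q={G} → {G,T} (+1)
site 3, node JLQ: J={C} ∪ LQ={G,T} → {C,G,T} (+1)
site 3, node JLOQ: JLQ={C,G,T} ∪ O={A} → {A,C,G,T} (+1)
site 3, node HJLOQ: H={A} ∩ JLOQ={A,C,G,T} → {A} (+0)
site 4, node LQ: L={G} ∪ Q={T} → {G,T} (+1)
site 4, node JLQ: J={G} ∩ LQ={G,T} → {G} (+0)
site 4, node JLOQ: JLQ={G} ∩ O={G} → {G} (+0)
site 4, node HJLOQ: H={C} ∪ JLOQ={G} → {C,G} (+1)
per-site changes: [2, 2, 3, 3, 2]; total = 12

A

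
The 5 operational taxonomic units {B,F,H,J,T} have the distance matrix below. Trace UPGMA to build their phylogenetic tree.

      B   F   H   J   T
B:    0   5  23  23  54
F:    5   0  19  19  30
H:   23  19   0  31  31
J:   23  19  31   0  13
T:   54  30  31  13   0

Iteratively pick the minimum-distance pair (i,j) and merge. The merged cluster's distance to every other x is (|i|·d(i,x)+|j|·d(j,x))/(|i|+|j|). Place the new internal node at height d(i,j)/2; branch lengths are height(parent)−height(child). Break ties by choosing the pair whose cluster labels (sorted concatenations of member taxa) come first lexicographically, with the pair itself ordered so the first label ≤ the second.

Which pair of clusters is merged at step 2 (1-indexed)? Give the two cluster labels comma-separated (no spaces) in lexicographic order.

J,T

step 1: merge (B,F) at d=5; branch lengths B→5/2, F→5/2; new cluster BF
  updated: d(BF,H)=21, d(BF,J)=21, d(BF,T)=42
step 2: merge (J,T) at d=13; branch lengths J→13/2, T→13/2; new cluster JT
  updated: d(BF,JT)=63/2, d(H,JT)=31
step 3: merge (BF,H) at d=21; branch lengths BF→8, H→21/2; new cluster BFH
  updated: d(BFH,JT)=94/3
step 4: merge (BFH,JT) at d=94/3; branch lengths BFH→31/6, JT→55/6; new cluster BFHJT
final tree: (((B:5/2,F:5/2):8,H:21/2):31/6,(J:13/2,T:13/2):55/6)
total length: 305/6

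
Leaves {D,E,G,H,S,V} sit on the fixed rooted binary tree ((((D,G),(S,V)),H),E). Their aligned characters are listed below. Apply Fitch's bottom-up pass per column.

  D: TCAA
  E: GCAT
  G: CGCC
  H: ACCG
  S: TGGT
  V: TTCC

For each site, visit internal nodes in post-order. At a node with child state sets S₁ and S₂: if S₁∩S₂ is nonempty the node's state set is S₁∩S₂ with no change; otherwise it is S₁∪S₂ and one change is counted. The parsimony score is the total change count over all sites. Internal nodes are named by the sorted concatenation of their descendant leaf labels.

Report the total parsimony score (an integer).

13

site 0, node DG: D={T} ∪ G={C} → {C,T} (+1)
site 0, node SV: S={T} ∩ V={T} → {T} (+0)
site 0, node DGSV: DG={C,T} ∩ SV={T} → {T} (+0)
site 0, node DGHSV: DGSV={T} ∪ H={A} → {A,T} (+1)
site 0, node DEGHSV: DGHSV={A,T} ∪ E={G} → {A,G,T} (+1)
site 1, node DG: D={C} ∪ G={G} → {C,G} (+1)
site 1, node SV: S={G} ∪ V={T} → {G,T} (+1)
site 1, node DGSV: DG={C,G} ∩ SV={G,T} → {G} (+0)
site 1, node DGHSV: DGSV={G} ∪ H={C} → {C,G} (+1)
site 1, node DEGHSV: DGHSV={C,G} ∩ E={C} → {C} (+0)
site 2, node DG: D={A} ∪ G={C} → {A,C} (+1)
site 2, node SV: S={G} ∪ V={C} → {C,G} (+1)
site 2, node DGSV: DG={A,C} ∩ SV={C,G} → {C} (+0)
site 2, node DGHSV: DGSV={C} ∩ H={C} → {C} (+0)
site 2, node DEGHSV: DGHSV={C} ∪ E={A} → {A,C} (+1)
site 3, node DG: D={A} ∪ G={C} → {A,C} (+1)
site 3, node SV: S={T} ∪ V={C} → {C,T} (+1)
site 3, node DGSV: DG={A,C} ∩ SV={C,T} → {C} (+0)
site 3, node DGHSV: DGSV={C} ∪ H={G} → {C,G} (+1)
site 3, node DEGHSV: DGHSV={C,G} ∪ E={T} → {C,G,T} (+1)
per-site changes: [3, 3, 3, 4]; total = 13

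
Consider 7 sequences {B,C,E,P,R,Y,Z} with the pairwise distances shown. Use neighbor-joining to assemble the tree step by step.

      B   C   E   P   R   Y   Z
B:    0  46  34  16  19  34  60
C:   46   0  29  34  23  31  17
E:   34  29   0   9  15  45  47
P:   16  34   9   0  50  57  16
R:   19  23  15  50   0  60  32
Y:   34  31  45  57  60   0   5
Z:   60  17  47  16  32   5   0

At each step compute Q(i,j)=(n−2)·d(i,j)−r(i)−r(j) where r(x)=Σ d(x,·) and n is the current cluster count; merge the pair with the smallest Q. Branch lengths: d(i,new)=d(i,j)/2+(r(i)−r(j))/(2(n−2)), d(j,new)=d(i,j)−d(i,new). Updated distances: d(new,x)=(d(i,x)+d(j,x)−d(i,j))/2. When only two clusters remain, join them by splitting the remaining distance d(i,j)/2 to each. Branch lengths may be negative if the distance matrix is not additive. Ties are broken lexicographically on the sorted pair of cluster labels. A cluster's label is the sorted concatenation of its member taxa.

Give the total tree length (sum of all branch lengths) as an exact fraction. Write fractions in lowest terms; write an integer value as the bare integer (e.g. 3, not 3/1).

iteration 1: select Y,Z (d=5, Q=-384); attach at lengths (8, -3); label the merged cluster YZ
  updated: d(B,YZ)=89/2, d(C,YZ)=43/2, d(E,YZ)=87/2, d(P,YZ)=34, d(R,YZ)=87/2
iteration 2: select C,YZ (d=43/2, Q=-509/2); attach at lengths (105/16, 239/16); label the merged cluster CYZ
  updated: d(B,CYZ)=69/2, d(CYZ,E)=51/2, d(CYZ,P)=93/4, d(CYZ,R)=45/2
iteration 3: select E,P (d=9, Q=-619/4); attach at lengths (49/24, 167/24); label the merged cluster EP
  updated: d(B,EP)=41/2, d(CYZ,EP)=159/8, d(EP,R)=28
iteration 4: select B,R (d=19, Q=-211/2); attach at lengths (85/8, 67/8); label the merged cluster BR
  updated: d(BR,CYZ)=19, d(BR,EP)=59/4
iteration 5: select BR,CYZ (d=19, Q=-429/8); attach at lengths (111/16, 193/16); label the merged cluster BCRYZ
  updated: d(BCRYZ,EP)=125/16
iteration 6: select BCRYZ,EP (d=125/16); attach at lengths (125/32, 125/32); label the merged cluster BCEPRYZ
final tree: (((B:85/8,R:67/8):111/16,(C:105/16,(Y:8,Z:-3):239/16):193/16):125/32,(E:49/24,P:167/24):125/32)
total length: 1301/16

1301/16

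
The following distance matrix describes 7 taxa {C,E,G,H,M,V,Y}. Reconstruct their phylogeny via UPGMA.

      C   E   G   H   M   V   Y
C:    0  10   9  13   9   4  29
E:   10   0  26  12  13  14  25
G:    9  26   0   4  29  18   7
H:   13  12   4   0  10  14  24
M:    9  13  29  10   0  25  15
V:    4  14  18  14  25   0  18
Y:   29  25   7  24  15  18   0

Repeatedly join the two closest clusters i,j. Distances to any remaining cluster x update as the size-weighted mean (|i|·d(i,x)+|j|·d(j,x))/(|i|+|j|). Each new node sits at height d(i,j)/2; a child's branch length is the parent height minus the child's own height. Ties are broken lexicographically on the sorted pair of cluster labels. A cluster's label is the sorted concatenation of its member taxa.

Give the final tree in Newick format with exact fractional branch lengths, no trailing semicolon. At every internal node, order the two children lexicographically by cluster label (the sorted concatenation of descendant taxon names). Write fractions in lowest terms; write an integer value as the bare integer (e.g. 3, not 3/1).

1. join C+V (d=4) ⇒ CV; edges |C|=2, |V|=2
  updated: d(CV,E)=12, d(CV,G)=27/2, d(CV,H)=27/2, d(CV,M)=17, d(CV,Y)=47/2
2. join G+H (d=4) ⇒ GH; edges |G|=2, |H|=2
  updated: d(CV,GH)=27/2, d(E,GH)=19, d(GH,M)=39/2, d(GH,Y)=31/2
3. join CV+E (d=12) ⇒ CEV; edges |CV|=4, |E|=6
  updated: d(CEV,GH)=46/3, d(CEV,M)=47/3, d(CEV,Y)=24
4. join M+Y (d=15) ⇒ MY; edges |M|=15/2, |Y|=15/2
  updated: d(CEV,MY)=119/6, d(GH,MY)=35/2
5. join CEV+GH (d=46/3) ⇒ CEGHV; edges |CEV|=5/3, |GH|=17/3
  updated: d(CEGHV,MY)=189/10
6. join CEGHV+MY (d=189/10) ⇒ CEGHMVY; edges |CEGHV|=107/60, |MY|=39/20
final tree: ((((C:2,V:2):4,E:6):5/3,(G:2,H:2):17/3):107/60,(M:15/2,Y:15/2):39/20)
total length: 661/15

((((C:2,V:2):4,E:6):5/3,(G:2,H:2):17/3):107/60,(M:15/2,Y:15/2):39/20)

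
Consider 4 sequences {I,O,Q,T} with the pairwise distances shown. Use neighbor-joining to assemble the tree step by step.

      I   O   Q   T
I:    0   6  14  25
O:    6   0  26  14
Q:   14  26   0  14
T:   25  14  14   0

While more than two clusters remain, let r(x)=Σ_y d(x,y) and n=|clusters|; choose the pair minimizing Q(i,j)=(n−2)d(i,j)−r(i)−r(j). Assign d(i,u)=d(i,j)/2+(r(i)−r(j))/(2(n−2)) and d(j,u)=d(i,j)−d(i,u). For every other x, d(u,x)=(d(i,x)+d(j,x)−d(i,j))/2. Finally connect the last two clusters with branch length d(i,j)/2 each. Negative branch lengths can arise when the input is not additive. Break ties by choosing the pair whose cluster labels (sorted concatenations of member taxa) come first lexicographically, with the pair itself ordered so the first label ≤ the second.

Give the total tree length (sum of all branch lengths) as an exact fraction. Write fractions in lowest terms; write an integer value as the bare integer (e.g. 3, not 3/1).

iteration 1: select I,O (d=6, Q=-79); attach at lengths (11/4, 13/4); label the merged cluster IO
  updated: d(IO,Q)=17, d(IO,T)=33/2
iteration 2: select IO,Q (d=17, Q=-95/2); attach at lengths (39/4, 29/4); label the merged cluster IOQ
  updated: d(IOQ,T)=27/4
iteration 3: select IOQ,T (d=27/4); attach at lengths (27/8, 27/8); label the merged cluster IOQT
final tree: (((I:11/4,O:13/4):39/4,Q:29/4):27/8,T:27/8)
total length: 119/4

119/4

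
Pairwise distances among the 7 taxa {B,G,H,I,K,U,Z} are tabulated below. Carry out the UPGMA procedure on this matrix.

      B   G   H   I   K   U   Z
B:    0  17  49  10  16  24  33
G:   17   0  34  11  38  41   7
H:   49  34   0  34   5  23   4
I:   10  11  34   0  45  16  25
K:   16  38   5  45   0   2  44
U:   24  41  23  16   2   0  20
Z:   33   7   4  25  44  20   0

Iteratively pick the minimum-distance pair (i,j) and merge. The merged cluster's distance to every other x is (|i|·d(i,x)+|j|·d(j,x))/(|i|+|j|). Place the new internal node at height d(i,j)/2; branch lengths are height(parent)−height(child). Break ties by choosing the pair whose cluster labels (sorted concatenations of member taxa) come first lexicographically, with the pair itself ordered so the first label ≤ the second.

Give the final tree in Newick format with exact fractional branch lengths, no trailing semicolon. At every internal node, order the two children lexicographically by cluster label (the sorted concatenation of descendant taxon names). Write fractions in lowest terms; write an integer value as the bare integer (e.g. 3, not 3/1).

(((B:5,I:5):2,G:7):97/12,((H:2,Z:2):19/2,(K:1,U:1):21/2):43/12)

1. join K+U (d=2) ⇒ KU; edges |K|=1, |U|=1
  updated: d(B,KU)=20, d(G,KU)=79/2, d(H,KU)=14, d(I,KU)=61/2, d(KU,Z)=32
2. join H+Z (d=4) ⇒ HZ; edges |H|=2, |Z|=2
  updated: d(B,HZ)=41, d(G,HZ)=41/2, d(HZ,I)=59/2, d(HZ,KU)=23
3. join B+I (d=10) ⇒ BI; edges |B|=5, |I|=5
  updated: d(BI,G)=14, d(BI,HZ)=141/4, d(BI,KU)=101/4
4. join BI+G (d=14) ⇒ BGI; edges |BI|=2, |G|=7
  updated: d(BGI,HZ)=91/3, d(BGI,KU)=30
5. join HZ+KU (d=23) ⇒ HKUZ; edges |HZ|=19/2, |KU|=21/2
  updated: d(BGI,HKUZ)=181/6
6. join BGI+HKUZ (d=181/6) ⇒ BGHIKUZ; edges |BGI|=97/12, |HKUZ|=43/12
final tree: (((B:5,I:5):2,G:7):97/12,((H:2,Z:2):19/2,(K:1,U:1):21/2):43/12)
total length: 170/3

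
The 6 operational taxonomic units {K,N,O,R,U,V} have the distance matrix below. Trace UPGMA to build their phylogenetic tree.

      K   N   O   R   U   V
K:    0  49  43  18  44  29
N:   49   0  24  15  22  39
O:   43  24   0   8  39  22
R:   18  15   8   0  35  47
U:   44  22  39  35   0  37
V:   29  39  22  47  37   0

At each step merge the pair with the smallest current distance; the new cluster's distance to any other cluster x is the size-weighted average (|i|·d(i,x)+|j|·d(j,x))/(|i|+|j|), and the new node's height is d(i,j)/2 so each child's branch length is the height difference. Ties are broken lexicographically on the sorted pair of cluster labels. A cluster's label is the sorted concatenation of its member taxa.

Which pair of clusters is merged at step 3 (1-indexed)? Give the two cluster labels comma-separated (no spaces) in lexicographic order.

K,V

1. join O+R (d=8) ⇒ OR; edges |O|=4, |R|=4
  updated: d(K,OR)=61/2, d(N,OR)=39/2, d(OR,U)=37, d(OR,V)=69/2
2. join N+OR (d=39/2) ⇒ NOR; edges |N|=39/4, |OR|=23/4
  updated: d(K,NOR)=110/3, d(NOR,U)=32, d(NOR,V)=36
3. join K+V (d=29) ⇒ KV; edges |K|=29/2, |V|=29/2
  updated: d(KV,NOR)=109/3, d(KV,U)=81/2
4. join NOR+U (d=32) ⇒ NORU; edges |NOR|=25/4, |U|=16
  updated: d(KV,NORU)=299/8
5. join KV+NORU (d=299/8) ⇒ KNORUV; edges |KV|=67/16, |NORU|=43/16
final tree: ((K:29/2,V:29/2):67/16,((N:39/4,(O:4,R:4):23/4):25/4,U:16):43/16)
total length: 653/8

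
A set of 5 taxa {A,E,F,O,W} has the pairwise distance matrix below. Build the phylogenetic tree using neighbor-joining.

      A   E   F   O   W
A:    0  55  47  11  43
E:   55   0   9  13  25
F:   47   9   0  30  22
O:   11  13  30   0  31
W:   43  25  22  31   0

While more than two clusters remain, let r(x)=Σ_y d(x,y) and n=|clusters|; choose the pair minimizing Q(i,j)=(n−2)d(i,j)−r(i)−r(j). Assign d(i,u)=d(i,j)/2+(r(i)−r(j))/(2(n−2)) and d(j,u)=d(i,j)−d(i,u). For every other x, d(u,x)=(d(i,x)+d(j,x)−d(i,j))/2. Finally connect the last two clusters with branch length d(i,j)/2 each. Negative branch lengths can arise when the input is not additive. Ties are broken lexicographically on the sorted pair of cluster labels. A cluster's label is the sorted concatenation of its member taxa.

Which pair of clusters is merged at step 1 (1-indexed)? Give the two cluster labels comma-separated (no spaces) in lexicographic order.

A,O

1. join A+O (d=11, Q=-208) ⇒ AO; edges |A|=52/3, |O|=-19/3
  updated: d(AO,E)=57/2, d(AO,F)=33, d(AO,W)=63/2
2. join AO+W (d=63/2, Q=-217/2) ⇒ AOW; edges |AO|=155/8, |W|=97/8
  updated: d(AOW,E)=11, d(AOW,F)=47/4
3. join AOW+E (d=11, Q=-127/4) ⇒ AEOW; edges |AOW|=55/8, |E|=33/8
  updated: d(AEOW,F)=39/8
4. join AEOW+F (d=39/8) ⇒ AEFOW; edges |AEOW|=39/16, |F|=39/16
final tree: ((((A:52/3,O:-19/3):155/8,W:97/8):55/8,E:33/8):39/16,F:39/16)
total length: 467/8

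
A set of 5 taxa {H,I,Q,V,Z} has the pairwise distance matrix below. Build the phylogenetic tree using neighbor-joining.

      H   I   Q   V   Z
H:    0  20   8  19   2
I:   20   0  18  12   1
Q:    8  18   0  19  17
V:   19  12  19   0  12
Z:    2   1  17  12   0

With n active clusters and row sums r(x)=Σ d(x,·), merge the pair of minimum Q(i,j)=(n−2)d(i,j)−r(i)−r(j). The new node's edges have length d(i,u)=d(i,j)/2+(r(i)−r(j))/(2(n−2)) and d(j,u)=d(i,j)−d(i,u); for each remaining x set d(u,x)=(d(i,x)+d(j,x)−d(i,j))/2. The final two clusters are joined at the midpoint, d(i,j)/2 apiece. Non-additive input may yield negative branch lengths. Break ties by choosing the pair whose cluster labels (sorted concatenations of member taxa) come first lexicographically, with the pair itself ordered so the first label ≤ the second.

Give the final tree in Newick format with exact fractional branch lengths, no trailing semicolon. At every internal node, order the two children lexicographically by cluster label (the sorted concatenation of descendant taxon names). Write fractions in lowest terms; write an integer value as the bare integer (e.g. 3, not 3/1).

step 1: merge (H,Q) at d=8, Q=-87; branch lengths H→11/6, Q→37/6; new cluster HQ
  updated: d(HQ,I)=15, d(HQ,V)=15, d(HQ,Z)=11/2
step 2: merge (HQ,V) at d=15, Q=-89/2; branch lengths HQ→53/8, V→67/8; new cluster HQV
  updated: d(HQV,I)=6, d(HQV,Z)=5/4
step 3: merge (HQV,I) at d=6, Q=-33/4; branch lengths HQV→25/8, I→23/8; new cluster HIQV
  updated: d(HIQV,Z)=-15/8
step 4: merge (HIQV,Z) at d=-15/8; branch lengths HIQV→-15/16, Z→-15/16; new cluster HIQVZ
final tree: ((((H:11/6,Q:37/6):53/8,V:67/8):25/8,I:23/8):-15/16,Z:-15/16)
total length: 217/8

((((H:11/6,Q:37/6):53/8,V:67/8):25/8,I:23/8):-15/16,Z:-15/16)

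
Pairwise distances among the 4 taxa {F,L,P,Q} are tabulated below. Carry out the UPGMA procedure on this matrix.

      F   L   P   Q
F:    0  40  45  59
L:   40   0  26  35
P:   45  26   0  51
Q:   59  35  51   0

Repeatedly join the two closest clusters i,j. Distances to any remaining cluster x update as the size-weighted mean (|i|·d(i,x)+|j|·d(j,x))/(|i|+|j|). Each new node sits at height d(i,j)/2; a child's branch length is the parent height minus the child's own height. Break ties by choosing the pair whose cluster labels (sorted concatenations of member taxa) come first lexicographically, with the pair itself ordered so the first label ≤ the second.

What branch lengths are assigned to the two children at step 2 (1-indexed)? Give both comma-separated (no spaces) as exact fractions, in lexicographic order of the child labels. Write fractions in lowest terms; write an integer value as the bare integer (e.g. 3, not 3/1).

85/4,33/4

1. join L+P (d=26) ⇒ LP; edges |L|=13, |P|=13
  updated: d(F,LP)=85/2, d(LP,Q)=43
2. join F+LP (d=85/2) ⇒ FLP; edges |F|=85/4, |LP|=33/4
  updated: d(FLP,Q)=145/3
3. join FLP+Q (d=145/3) ⇒ FLPQ; edges |FLP|=35/12, |Q|=145/6
final tree: ((F:85/4,(L:13,P:13):33/4):35/12,Q:145/6)
total length: 991/12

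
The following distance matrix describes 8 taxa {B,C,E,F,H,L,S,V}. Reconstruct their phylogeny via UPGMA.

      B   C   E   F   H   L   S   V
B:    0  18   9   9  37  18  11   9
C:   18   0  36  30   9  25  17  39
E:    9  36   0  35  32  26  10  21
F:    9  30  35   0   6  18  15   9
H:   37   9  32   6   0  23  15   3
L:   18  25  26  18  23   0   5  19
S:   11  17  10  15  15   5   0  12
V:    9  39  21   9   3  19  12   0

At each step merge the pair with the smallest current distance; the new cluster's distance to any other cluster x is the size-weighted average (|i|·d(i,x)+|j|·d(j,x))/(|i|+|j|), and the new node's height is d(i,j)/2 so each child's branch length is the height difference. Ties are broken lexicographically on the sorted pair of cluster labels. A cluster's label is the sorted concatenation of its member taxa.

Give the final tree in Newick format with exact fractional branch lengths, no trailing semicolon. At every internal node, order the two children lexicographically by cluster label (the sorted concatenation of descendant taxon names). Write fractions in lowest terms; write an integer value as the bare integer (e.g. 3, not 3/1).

1. join H+V (d=3) ⇒ HV; edges |H|=3/2, |V|=3/2
  updated: d(B,HV)=23, d(C,HV)=24, d(E,HV)=53/2, d(F,HV)=15/2, d(HV,L)=21, d(HV,S)=27/2
2. join L+S (d=5) ⇒ LS; edges |L|=5/2, |S|=5/2
  updated: d(B,LS)=29/2, d(C,LS)=21, d(E,LS)=18, d(F,LS)=33/2, d(HV,LS)=69/4
3. join F+HV (d=15/2) ⇒ FHV; edges |F|=15/4, |HV|=9/4
  updated: d(B,FHV)=55/3, d(C,FHV)=26, d(E,FHV)=88/3, d(FHV,LS)=17
4. join B+E (d=9) ⇒ BE; edges |B|=9/2, |E|=9/2
  updated: d(BE,C)=27, d(BE,FHV)=143/6, d(BE,LS)=65/4
5. join BE+LS (d=65/4) ⇒ BELS; edges |BE|=29/8, |LS|=45/8
  updated: d(BELS,C)=24, d(BELS,FHV)=245/12
6. join BELS+FHV (d=245/12) ⇒ BEFHLSV; edges |BELS|=25/12, |FHV|=155/24
  updated: d(BEFHLSV,C)=174/7
7. join BEFHLSV+C (d=174/7) ⇒ BCEFHLSV; edges |BEFHLSV|=373/168, |C|=87/7
final tree: ((((B:9/2,E:9/2):29/8,(L:5/2,S:5/2):45/8):25/12,(F:15/4,(H:3/2,V:3/2):9/4):155/24):373/168,C:87/7)
total length: 4657/84

((((B:9/2,E:9/2):29/8,(L:5/2,S:5/2):45/8):25/12,(F:15/4,(H:3/2,V:3/2):9/4):155/24):373/168,C:87/7)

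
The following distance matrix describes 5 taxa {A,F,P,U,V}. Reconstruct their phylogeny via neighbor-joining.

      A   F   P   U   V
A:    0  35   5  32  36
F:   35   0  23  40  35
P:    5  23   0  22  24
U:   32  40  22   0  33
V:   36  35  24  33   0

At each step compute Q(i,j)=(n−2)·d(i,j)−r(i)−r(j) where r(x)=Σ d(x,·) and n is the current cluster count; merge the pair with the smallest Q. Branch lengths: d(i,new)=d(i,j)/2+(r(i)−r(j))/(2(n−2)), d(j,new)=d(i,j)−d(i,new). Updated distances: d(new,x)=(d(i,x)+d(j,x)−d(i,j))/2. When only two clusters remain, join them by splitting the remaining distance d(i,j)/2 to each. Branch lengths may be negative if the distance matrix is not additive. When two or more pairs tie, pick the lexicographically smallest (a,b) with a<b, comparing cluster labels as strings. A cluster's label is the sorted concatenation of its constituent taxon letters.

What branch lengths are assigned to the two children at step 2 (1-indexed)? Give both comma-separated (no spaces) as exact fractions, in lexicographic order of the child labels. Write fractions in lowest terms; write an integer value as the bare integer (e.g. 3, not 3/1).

15/2,19

1. join A+P (d=5, Q=-167) ⇒ AP; edges |A|=49/6, |P|=-19/6
  updated: d(AP,F)=53/2, d(AP,U)=49/2, d(AP,V)=55/2
2. join AP+F (d=53/2, Q=-127) ⇒ AFP; edges |AP|=15/2, |F|=19
  updated: d(AFP,U)=19, d(AFP,V)=18
3. join AFP+U (d=19, Q=-70) ⇒ AFPU; edges |AFP|=2, |U|=17
  updated: d(AFPU,V)=16
4. join AFPU+V (d=16) ⇒ AFPUV; edges |AFPU|=8, |V|=8
final tree: ((((A:49/6,P:-19/6):15/2,F:19):2,U:17):8,V:8)
total length: 133/2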